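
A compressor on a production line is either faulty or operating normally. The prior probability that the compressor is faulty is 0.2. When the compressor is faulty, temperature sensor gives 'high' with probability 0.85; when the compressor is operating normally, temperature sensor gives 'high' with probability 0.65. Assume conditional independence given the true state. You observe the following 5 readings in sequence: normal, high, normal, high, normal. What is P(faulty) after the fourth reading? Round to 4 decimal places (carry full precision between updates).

0.0728

After 'normal': P(faulty) = 0.15·0.2000 / (0.15·0.2000 + 0.35·0.8000) ≈ 0.0968
After 'high': P(faulty) = 0.85·0.0968 / (0.85·0.0968 + 0.65·0.9032) ≈ 0.1229
After 'normal': P(faulty) = 0.15·0.1229 / (0.15·0.1229 + 0.35·0.8771) ≈ 0.0566
After 'high': P(faulty) = 0.85·0.0566 / (0.85·0.0566 + 0.65·0.9434) ≈ 0.0728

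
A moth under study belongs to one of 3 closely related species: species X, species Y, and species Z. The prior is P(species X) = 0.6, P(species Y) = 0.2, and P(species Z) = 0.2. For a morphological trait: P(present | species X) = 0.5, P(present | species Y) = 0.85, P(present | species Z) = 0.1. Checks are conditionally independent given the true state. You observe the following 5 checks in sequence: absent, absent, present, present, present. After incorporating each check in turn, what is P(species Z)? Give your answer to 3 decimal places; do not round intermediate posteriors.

After 'absent': normaliser = 0.5·0.6000 + 0.15·0.2000 + 0.9·0.2000; P(species X) ≈ 0.5882, P(species Y) ≈ 0.0588, P(species Z) ≈ 0.3529
After 'absent': normaliser = 0.5·0.5882 + 0.15·0.0588 + 0.9·0.3529; P(species X) ≈ 0.4739, P(species Y) ≈ 0.0142, P(species Z) ≈ 0.5118
After 'present': normaliser = 0.5·0.4739 + 0.85·0.0142 + 0.1·0.5118; P(species X) ≈ 0.7893, P(species Y) ≈ 0.0403, P(species Z) ≈ 0.1705
After 'present': normaliser = 0.5·0.7893 + 0.85·0.0403 + 0.1·0.1705; P(species X) ≈ 0.8850, P(species Y) ≈ 0.0767, P(species Z) ≈ 0.0382
After 'present': normaliser = 0.5·0.8850 + 0.85·0.0767 + 0.1·0.0382; P(species X) ≈ 0.8650, P(species Y) ≈ 0.1275, P(species Z) ≈ 0.0075

0.007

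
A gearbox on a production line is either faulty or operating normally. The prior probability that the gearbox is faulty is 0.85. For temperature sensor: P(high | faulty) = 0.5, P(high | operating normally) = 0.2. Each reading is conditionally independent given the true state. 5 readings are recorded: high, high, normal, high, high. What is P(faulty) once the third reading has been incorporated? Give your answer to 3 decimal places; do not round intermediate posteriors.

0.957

After 'high': P(faulty) = 0.5·0.8500 / (0.5·0.8500 + 0.2·0.1500) ≈ 0.9341
After 'high': P(faulty) = 0.5·0.9341 / (0.5·0.9341 + 0.2·0.0659) ≈ 0.9725
After 'normal': P(faulty) = 0.5·0.9725 / (0.5·0.9725 + 0.8·0.0275) ≈ 0.9568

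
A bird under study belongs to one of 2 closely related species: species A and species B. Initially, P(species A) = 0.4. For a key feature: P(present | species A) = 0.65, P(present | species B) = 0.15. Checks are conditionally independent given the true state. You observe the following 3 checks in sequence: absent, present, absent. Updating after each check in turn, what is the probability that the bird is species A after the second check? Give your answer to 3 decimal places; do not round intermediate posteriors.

After 'absent': P(species A) = 0.35·0.4000 / (0.35·0.4000 + 0.85·0.6000) ≈ 0.2154
After 'present': P(species A) = 0.65·0.2154 / (0.65·0.2154 + 0.15·0.7846) ≈ 0.5433

0.543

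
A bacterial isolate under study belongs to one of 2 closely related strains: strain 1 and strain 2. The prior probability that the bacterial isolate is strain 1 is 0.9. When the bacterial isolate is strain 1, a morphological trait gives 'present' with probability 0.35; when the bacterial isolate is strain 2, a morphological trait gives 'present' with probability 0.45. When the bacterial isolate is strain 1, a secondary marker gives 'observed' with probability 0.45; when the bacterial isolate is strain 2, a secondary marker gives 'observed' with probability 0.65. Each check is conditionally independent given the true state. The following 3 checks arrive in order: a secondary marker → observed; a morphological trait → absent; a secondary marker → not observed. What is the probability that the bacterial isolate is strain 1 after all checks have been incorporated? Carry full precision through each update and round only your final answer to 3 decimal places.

Apply Bayes' rule sequentially, carrying P(strain 1) forward.
After a secondary marker='observed': P(strain 1) = 0.45·0.9000 / (0.45·0.9000 + 0.65·0.1000) ≈ 0.8617
After a morphological trait='absent': P(strain 1) = 0.65·0.8617 / (0.65·0.8617 + 0.55·0.1383) ≈ 0.8804
After a secondary marker='not observed': P(strain 1) = 0.55·0.8804 / (0.55·0.8804 + 0.35·0.1196) ≈ 0.9205

0.920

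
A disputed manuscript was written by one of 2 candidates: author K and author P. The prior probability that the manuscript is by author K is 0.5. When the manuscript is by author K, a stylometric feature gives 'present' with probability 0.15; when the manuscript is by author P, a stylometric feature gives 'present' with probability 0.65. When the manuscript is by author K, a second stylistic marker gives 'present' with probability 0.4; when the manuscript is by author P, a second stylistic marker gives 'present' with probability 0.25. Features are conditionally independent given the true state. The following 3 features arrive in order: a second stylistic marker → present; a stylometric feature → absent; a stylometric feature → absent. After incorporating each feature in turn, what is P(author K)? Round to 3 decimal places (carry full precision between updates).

After a second stylistic marker='present': P(author K) = 0.4·0.5000 / (0.4·0.5000 + 0.25·0.5000) ≈ 0.6154
After a stylometric feature='absent': P(author K) = 0.85·0.6154 / (0.85·0.6154 + 0.35·0.3846) ≈ 0.7953
After a stylometric feature='absent': P(author K) = 0.85·0.7953 / (0.85·0.7953 + 0.35·0.2047) ≈ 0.9042

0.904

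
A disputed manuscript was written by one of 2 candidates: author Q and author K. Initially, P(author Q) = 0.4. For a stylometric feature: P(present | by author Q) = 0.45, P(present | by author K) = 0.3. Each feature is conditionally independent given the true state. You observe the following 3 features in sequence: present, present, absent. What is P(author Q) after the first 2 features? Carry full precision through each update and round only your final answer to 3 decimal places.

After 'present': P(author Q) = 0.45·0.4000 / (0.45·0.4000 + 0.3·0.6000) ≈ 0.5000
After 'present': P(author Q) = 0.45·0.5000 / (0.45·0.5000 + 0.3·0.5000) ≈ 0.6000

0.600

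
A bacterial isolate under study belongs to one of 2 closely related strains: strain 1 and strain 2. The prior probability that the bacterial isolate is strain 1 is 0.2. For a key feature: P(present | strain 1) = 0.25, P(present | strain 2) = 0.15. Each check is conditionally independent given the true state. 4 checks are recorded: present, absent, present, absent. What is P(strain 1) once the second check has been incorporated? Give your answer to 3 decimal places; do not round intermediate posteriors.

0.269

After 'present': P(strain 1) = 0.25·0.2000 / (0.25·0.2000 + 0.15·0.8000) ≈ 0.2941
After 'absent': P(strain 1) = 0.75·0.2941 / (0.75·0.2941 + 0.85·0.7059) ≈ 0.2688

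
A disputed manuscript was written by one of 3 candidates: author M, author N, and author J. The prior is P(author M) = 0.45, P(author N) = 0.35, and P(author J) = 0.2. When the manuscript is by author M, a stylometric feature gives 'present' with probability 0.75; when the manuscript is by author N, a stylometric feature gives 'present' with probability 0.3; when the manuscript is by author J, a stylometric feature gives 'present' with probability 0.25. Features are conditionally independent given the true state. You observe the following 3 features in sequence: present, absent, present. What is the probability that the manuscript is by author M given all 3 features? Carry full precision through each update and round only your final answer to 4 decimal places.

After 'present': normaliser = 0.75·0.4500 + 0.3·0.3500 + 0.25·0.2000; P(author M) ≈ 0.6853, P(author N) ≈ 0.2132, P(author J) ≈ 0.1015
After 'absent': normaliser = 0.25·0.6853 + 0.7·0.2132 + 0.75·0.1015; P(author M) ≈ 0.4319, P(author N) ≈ 0.3762, P(author J) ≈ 0.1919
After 'present': normaliser = 0.75·0.4319 + 0.3·0.3762 + 0.25·0.1919; P(author M) ≈ 0.6682, P(author N) ≈ 0.2328, P(author J) ≈ 0.0990

0.6682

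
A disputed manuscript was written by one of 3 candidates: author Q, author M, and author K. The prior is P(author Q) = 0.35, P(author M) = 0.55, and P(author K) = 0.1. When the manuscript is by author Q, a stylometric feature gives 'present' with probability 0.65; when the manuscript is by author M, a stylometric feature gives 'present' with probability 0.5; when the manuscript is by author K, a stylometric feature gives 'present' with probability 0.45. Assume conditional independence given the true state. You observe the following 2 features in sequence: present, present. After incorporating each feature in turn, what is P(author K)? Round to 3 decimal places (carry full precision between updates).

0.066

Each posterior becomes the prior for the next update.
After 'present': normaliser = 0.65·0.3500 + 0.5·0.5500 + 0.45·0.1000; P(author Q) ≈ 0.4155, P(author M) ≈ 0.5023, P(author K) ≈ 0.0822
After 'present': normaliser = 0.65·0.4155 + 0.5·0.5023 + 0.45·0.0822; P(author Q) ≈ 0.4838, P(author M) ≈ 0.4499, P(author K) ≈ 0.0663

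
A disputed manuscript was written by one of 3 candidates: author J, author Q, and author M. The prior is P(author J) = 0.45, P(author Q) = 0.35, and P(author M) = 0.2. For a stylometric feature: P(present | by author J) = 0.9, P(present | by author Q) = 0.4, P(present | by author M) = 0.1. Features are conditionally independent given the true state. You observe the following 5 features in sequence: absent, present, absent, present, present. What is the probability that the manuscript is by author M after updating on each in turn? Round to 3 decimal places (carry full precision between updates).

0.014

After 'absent': normaliser = 0.1·0.4500 + 0.6·0.3500 + 0.9·0.2000; P(author J) ≈ 0.1034, P(author Q) ≈ 0.4828, P(author M) ≈ 0.4138
After 'present': normaliser = 0.9·0.1034 + 0.4·0.4828 + 0.1·0.4138; P(author J) ≈ 0.2842, P(author Q) ≈ 0.5895, P(author M) ≈ 0.1263
After 'absent': normaliser = 0.1·0.2842 + 0.6·0.5895 + 0.9·0.1263; P(author J) ≈ 0.0573, P(author Q) ≈ 0.7134, P(author M) ≈ 0.2293
After 'present': normaliser = 0.9·0.0573 + 0.4·0.7134 + 0.1·0.2293; P(author J) ≈ 0.1434, P(author Q) ≈ 0.7929, P(author M) ≈ 0.0637
After 'present': normaliser = 0.9·0.1434 + 0.4·0.7929 + 0.1·0.0637; P(author J) ≈ 0.2851, P(author Q) ≈ 0.7008, P(author M) ≈ 0.0141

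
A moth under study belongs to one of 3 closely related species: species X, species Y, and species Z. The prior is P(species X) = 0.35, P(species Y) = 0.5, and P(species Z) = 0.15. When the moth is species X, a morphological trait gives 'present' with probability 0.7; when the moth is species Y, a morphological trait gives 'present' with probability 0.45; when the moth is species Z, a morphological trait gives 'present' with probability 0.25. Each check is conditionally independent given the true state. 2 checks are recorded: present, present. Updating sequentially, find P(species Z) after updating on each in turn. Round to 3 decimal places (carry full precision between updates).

Apply Bayes' rule sequentially, carrying P(species Z) forward.
After 'present': normaliser = 0.7·0.3500 + 0.45·0.5000 + 0.25·0.1500; P(species X) ≈ 0.4828, P(species Y) ≈ 0.4433, P(species Z) ≈ 0.0739
After 'present': normaliser = 0.7·0.4828 + 0.45·0.4433 + 0.25·0.0739; P(species X) ≈ 0.6079, P(species Y) ≈ 0.3589, P(species Z) ≈ 0.0332

0.033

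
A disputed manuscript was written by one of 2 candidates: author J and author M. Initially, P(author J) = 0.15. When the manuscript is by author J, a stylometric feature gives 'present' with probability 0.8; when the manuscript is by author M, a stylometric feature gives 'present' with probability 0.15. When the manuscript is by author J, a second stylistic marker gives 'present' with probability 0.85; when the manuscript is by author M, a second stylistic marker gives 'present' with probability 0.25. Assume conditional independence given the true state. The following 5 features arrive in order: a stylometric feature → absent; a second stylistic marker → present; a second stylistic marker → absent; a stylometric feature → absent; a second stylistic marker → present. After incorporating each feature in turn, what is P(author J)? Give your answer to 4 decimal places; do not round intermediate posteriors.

0.0221

After a stylometric feature='absent': P(author J) = 0.2·0.1500 / (0.2·0.1500 + 0.85·0.8500) ≈ 0.0399
After a second stylistic marker='present': P(author J) = 0.85·0.0399 / (0.85·0.0399 + 0.25·0.9601) ≈ 0.1237
After a second stylistic marker='absent': P(author J) = 0.15·0.1237 / (0.15·0.1237 + 0.75·0.8763) ≈ 0.0275
After a stylometric feature='absent': P(author J) = 0.2·0.0275 / (0.2·0.0275 + 0.85·0.9725) ≈ 0.0066
After a second stylistic marker='present': P(author J) = 0.85·0.0066 / (0.85·0.0066 + 0.25·0.9934) ≈ 0.0221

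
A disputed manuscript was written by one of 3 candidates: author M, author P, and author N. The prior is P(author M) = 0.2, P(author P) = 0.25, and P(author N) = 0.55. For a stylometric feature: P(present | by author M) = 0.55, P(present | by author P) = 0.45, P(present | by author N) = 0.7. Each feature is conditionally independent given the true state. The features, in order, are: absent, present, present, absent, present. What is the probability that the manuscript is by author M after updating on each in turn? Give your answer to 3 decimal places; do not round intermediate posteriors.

0.220

After 'absent': normaliser = 0.45·0.2000 + 0.55·0.2500 + 0.3·0.5500; P(author M) ≈ 0.2293, P(author P) ≈ 0.3503, P(author N) ≈ 0.4204
After 'present': normaliser = 0.55·0.2293 + 0.45·0.3503 + 0.7·0.4204; P(author M) ≈ 0.2182, P(author P) ≈ 0.2727, P(author N) ≈ 0.5091
After 'present': normaliser = 0.55·0.2182 + 0.45·0.2727 + 0.7·0.5091; P(author M) ≈ 0.2003, P(author P) ≈ 0.2049, P(author N) ≈ 0.5948
After 'absent': normaliser = 0.45·0.2003 + 0.55·0.2049 + 0.3·0.5948; P(author M) ≈ 0.2364, P(author P) ≈ 0.2955, P(author N) ≈ 0.4681
After 'present': normaliser = 0.55·0.2364 + 0.45·0.2955 + 0.7·0.4681; P(author M) ≈ 0.2201, P(author P) ≈ 0.2251, P(author N) ≈ 0.5547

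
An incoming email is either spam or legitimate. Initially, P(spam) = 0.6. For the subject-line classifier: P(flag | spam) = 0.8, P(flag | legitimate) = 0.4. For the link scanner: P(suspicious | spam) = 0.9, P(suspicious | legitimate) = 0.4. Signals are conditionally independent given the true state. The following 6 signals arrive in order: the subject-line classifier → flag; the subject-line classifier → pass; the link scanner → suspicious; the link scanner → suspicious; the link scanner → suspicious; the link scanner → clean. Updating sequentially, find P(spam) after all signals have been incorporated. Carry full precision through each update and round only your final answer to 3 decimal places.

After the subject-line classifier='flag': P(spam) = 0.8·0.6000 / (0.8·0.6000 + 0.4·0.4000) ≈ 0.7500
After the subject-line classifier='pass': P(spam) = 0.2·0.7500 / (0.2·0.7500 + 0.6·0.2500) ≈ 0.5000
After the link scanner='suspicious': P(spam) = 0.9·0.5000 / (0.9·0.5000 + 0.4·0.5000) ≈ 0.6923
After the link scanner='suspicious': P(spam) = 0.9·0.6923 / (0.9·0.6923 + 0.4·0.3077) ≈ 0.8351
After the link scanner='suspicious': P(spam) = 0.9·0.8351 / (0.9·0.8351 + 0.4·0.1649) ≈ 0.9193
After the link scanner='clean': P(spam) = 0.1·0.9193 / (0.1·0.9193 + 0.6·0.0807) ≈ 0.6550

0.655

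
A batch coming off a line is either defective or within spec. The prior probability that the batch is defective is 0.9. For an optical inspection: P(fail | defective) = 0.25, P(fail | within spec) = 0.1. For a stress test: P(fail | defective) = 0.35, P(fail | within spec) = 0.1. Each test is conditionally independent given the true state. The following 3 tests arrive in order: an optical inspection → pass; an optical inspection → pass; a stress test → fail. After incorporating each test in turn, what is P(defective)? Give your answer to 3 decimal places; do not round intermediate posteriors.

After an optical inspection='pass': P(defective) = 0.75·0.9000 / (0.75·0.9000 + 0.9·0.1000) ≈ 0.8824
After an optical inspection='pass': P(defective) = 0.75·0.8824 / (0.75·0.8824 + 0.9·0.1176) ≈ 0.8621
After a stress test='fail': P(defective) = 0.35·0.8621 / (0.35·0.8621 + 0.1·0.1379) ≈ 0.9563

0.956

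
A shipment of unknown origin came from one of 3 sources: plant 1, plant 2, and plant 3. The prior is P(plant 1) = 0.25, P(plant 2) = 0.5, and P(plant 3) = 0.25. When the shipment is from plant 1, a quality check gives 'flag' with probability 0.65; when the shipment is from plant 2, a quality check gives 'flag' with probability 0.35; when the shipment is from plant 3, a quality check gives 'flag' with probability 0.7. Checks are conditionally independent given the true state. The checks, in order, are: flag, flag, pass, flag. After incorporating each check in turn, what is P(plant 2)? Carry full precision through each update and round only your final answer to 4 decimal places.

After 'flag': normaliser = 0.65·0.2500 + 0.35·0.5000 + 0.7·0.2500; P(plant 1) ≈ 0.3171, P(plant 2) ≈ 0.3415, P(plant 3) ≈ 0.3415
After 'flag': normaliser = 0.65·0.3171 + 0.35·0.3415 + 0.7·0.3415; P(plant 1) ≈ 0.3650, P(plant 2) ≈ 0.2117, P(plant 3) ≈ 0.4233
After 'pass': normaliser = 0.35·0.3650 + 0.65·0.2117 + 0.3·0.4233; P(plant 1) ≈ 0.3256, P(plant 2) ≈ 0.3507, P(plant 3) ≈ 0.3237
After 'flag': normaliser = 0.65·0.3256 + 0.35·0.3507 + 0.7·0.3237; P(plant 1) ≈ 0.3773, P(plant 2) ≈ 0.2188, P(plant 3) ≈ 0.4039

0.2188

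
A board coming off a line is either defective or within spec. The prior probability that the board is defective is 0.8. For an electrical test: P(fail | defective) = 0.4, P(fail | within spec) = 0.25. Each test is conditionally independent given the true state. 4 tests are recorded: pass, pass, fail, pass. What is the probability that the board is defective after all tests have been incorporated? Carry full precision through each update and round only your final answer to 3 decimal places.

0.766

After 'pass': P(defective) = 0.6·0.8000 / (0.6·0.8000 + 0.75·0.2000) ≈ 0.7619
After 'pass': P(defective) = 0.6·0.7619 / (0.6·0.7619 + 0.75·0.2381) ≈ 0.7191
After 'fail': P(defective) = 0.4·0.7191 / (0.4·0.7191 + 0.25·0.2809) ≈ 0.8038
After 'pass': P(defective) = 0.6·0.8038 / (0.6·0.8038 + 0.75·0.1962) ≈ 0.7662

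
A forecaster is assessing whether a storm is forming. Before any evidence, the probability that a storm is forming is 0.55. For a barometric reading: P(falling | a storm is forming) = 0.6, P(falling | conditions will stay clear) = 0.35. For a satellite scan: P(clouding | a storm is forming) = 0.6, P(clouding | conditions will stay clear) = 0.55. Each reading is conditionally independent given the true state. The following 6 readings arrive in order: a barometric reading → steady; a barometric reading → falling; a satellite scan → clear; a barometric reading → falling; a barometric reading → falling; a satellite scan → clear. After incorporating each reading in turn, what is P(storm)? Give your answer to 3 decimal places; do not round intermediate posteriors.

After a barometric reading='steady': P(storm) = 0.4·0.5500 / (0.4·0.5500 + 0.65·0.4500) ≈ 0.4293
After a barometric reading='falling': P(storm) = 0.6·0.4293 / (0.6·0.4293 + 0.35·0.5707) ≈ 0.5632
After a satellite scan='clear': P(storm) = 0.4·0.5632 / (0.4·0.5632 + 0.45·0.4368) ≈ 0.5340
After a barometric reading='falling': P(storm) = 0.6·0.5340 / (0.6·0.5340 + 0.35·0.4660) ≈ 0.6627
After a barometric reading='falling': P(storm) = 0.6·0.6627 / (0.6·0.6627 + 0.35·0.3373) ≈ 0.7711
After a satellite scan='clear': P(storm) = 0.4·0.7711 / (0.4·0.7711 + 0.45·0.2289) ≈ 0.7496

0.750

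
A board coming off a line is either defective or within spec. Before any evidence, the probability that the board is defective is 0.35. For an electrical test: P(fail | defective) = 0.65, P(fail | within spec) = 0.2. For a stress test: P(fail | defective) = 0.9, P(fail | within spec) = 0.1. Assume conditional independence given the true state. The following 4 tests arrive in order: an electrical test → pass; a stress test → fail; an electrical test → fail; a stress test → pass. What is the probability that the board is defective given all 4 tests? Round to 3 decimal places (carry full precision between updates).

0.434

Each posterior becomes the prior for the next update.
After an electrical test='pass': P(defective) = 0.35·0.3500 / (0.35·0.3500 + 0.8·0.6500) ≈ 0.1907
After a stress test='fail': P(defective) = 0.9·0.1907 / (0.9·0.1907 + 0.1·0.8093) ≈ 0.6795
After an electrical test='fail': P(defective) = 0.65·0.6795 / (0.65·0.6795 + 0.2·0.3205) ≈ 0.8733
After a stress test='pass': P(defective) = 0.1·0.8733 / (0.1·0.8733 + 0.9·0.1267) ≈ 0.4336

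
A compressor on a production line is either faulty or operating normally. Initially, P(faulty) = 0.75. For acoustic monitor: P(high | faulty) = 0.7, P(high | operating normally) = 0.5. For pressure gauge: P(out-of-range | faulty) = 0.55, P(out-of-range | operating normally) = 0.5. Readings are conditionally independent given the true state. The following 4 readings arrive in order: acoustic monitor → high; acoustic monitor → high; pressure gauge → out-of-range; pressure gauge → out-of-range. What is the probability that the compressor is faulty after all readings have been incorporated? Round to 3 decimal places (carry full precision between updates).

0.877

After acoustic monitor='high': P(faulty) = 0.7·0.7500 / (0.7·0.7500 + 0.5·0.2500) ≈ 0.8077
After acoustic monitor='high': P(faulty) = 0.7·0.8077 / (0.7·0.8077 + 0.5·0.1923) ≈ 0.8547
After pressure gauge='out-of-range': P(faulty) = 0.55·0.8547 / (0.55·0.8547 + 0.5·0.1453) ≈ 0.8661
After pressure gauge='out-of-range': P(faulty) = 0.55·0.8661 / (0.55·0.8661 + 0.5·0.1339) ≈ 0.8768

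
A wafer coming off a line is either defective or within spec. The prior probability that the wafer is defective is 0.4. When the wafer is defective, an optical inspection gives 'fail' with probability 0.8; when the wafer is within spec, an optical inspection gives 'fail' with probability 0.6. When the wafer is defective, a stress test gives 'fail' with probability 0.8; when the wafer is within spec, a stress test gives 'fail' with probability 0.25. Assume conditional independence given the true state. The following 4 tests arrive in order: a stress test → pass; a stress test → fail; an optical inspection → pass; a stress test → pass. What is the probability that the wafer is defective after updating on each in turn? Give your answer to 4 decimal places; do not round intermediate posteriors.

Apply Bayes' rule sequentially, carrying P(defective) forward.
After a stress test='pass': P(defective) = 0.2·0.4000 / (0.2·0.4000 + 0.75·0.6000) ≈ 0.1509
After a stress test='fail': P(defective) = 0.8·0.1509 / (0.8·0.1509 + 0.25·0.8491) ≈ 0.3626
After an optical inspection='pass': P(defective) = 0.2·0.3626 / (0.2·0.3626 + 0.4·0.6374) ≈ 0.2215
After a stress test='pass': P(defective) = 0.2·0.2215 / (0.2·0.2215 + 0.75·0.7785) ≈ 0.0705

0.0705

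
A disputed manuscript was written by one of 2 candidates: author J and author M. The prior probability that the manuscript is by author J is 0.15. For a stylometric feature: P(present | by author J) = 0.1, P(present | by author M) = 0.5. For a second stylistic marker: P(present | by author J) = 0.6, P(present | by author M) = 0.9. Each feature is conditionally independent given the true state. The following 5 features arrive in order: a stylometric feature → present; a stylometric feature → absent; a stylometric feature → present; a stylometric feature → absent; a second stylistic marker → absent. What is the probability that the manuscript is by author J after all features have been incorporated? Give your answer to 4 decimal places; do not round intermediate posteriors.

Each posterior becomes the prior for the next update.
After a stylometric feature='present': P(author J) = 0.1·0.1500 / (0.1·0.1500 + 0.5·0.8500) ≈ 0.0341
After a stylometric feature='absent': P(author J) = 0.9·0.0341 / (0.9·0.0341 + 0.5·0.9659) ≈ 0.0597
After a stylometric feature='present': P(author J) = 0.1·0.0597 / (0.1·0.0597 + 0.5·0.9403) ≈ 0.0125
After a stylometric feature='absent': P(author J) = 0.9·0.0125 / (0.9·0.0125 + 0.5·0.9875) ≈ 0.0224
After a second stylistic marker='absent': P(author J) = 0.4·0.0224 / (0.4·0.0224 + 0.1·0.9776) ≈ 0.0838

0.0838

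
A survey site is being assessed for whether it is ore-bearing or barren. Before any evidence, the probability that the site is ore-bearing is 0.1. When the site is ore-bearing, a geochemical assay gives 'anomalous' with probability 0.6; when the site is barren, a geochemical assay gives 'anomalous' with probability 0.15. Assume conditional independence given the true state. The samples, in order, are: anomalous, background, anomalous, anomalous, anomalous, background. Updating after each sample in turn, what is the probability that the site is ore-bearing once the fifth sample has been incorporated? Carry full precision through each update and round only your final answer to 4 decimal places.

0.9305

Apply Bayes' rule sequentially, carrying P(ore) forward.
After 'anomalous': P(ore) = 0.6·0.1000 / (0.6·0.1000 + 0.15·0.9000) ≈ 0.3077
After 'background': P(ore) = 0.4·0.3077 / (0.4·0.3077 + 0.85·0.6923) ≈ 0.1730
After 'anomalous': P(ore) = 0.6·0.1730 / (0.6·0.1730 + 0.15·0.8270) ≈ 0.4555
After 'anomalous': P(ore) = 0.6·0.4555 / (0.6·0.4555 + 0.15·0.5445) ≈ 0.7699
After 'anomalous': P(ore) = 0.6·0.7699 / (0.6·0.7699 + 0.15·0.2301) ≈ 0.9305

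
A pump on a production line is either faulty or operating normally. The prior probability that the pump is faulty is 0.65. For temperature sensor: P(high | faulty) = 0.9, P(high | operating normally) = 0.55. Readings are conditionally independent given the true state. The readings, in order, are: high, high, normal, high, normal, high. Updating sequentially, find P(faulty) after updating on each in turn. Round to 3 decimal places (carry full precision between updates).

After 'high': P(faulty) = 0.9·0.6500 / (0.9·0.6500 + 0.55·0.3500) ≈ 0.7524
After 'high': P(faulty) = 0.9·0.7524 / (0.9·0.7524 + 0.55·0.2476) ≈ 0.8326
After 'normal': P(faulty) = 0.1·0.8326 / (0.1·0.8326 + 0.45·0.1674) ≈ 0.5250
After 'high': P(faulty) = 0.9·0.5250 / (0.9·0.5250 + 0.55·0.4750) ≈ 0.6439
After 'normal': P(faulty) = 0.1·0.6439 / (0.1·0.6439 + 0.45·0.3561) ≈ 0.2867
After 'high': P(faulty) = 0.9·0.2867 / (0.9·0.2867 + 0.55·0.7133) ≈ 0.3967

0.397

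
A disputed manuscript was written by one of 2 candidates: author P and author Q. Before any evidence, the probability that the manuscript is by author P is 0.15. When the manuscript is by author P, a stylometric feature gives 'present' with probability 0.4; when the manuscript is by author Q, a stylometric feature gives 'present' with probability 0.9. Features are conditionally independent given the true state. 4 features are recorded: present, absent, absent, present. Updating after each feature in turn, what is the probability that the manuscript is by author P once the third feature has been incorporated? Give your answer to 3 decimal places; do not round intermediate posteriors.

0.738

After 'present': P(author P) = 0.4·0.1500 / (0.4·0.1500 + 0.9·0.8500) ≈ 0.0727
After 'absent': P(author P) = 0.6·0.0727 / (0.6·0.0727 + 0.1·0.9273) ≈ 0.3200
After 'absent': P(author P) = 0.6·0.3200 / (0.6·0.3200 + 0.1·0.6800) ≈ 0.7385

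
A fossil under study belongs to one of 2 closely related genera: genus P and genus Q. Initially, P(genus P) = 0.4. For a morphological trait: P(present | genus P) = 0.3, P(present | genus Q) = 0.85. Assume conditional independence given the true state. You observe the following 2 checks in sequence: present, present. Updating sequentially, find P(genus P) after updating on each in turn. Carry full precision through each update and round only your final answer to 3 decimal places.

0.077

After 'present': P(genus P) = 0.3·0.4000 / (0.3·0.4000 + 0.85·0.6000) ≈ 0.1905
After 'present': P(genus P) = 0.3·0.1905 / (0.3·0.1905 + 0.85·0.8095) ≈ 0.0767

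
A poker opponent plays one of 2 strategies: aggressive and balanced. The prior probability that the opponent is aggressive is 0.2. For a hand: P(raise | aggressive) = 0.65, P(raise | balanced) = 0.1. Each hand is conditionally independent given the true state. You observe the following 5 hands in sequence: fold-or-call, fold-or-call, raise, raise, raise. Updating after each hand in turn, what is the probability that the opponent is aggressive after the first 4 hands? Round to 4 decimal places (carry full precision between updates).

After 'fold-or-call': P(aggressive) = 0.35·0.2000 / (0.35·0.2000 + 0.9·0.8000) ≈ 0.0886
After 'fold-or-call': P(aggressive) = 0.35·0.0886 / (0.35·0.0886 + 0.9·0.9114) ≈ 0.0364
After 'raise': P(aggressive) = 0.65·0.0364 / (0.65·0.0364 + 0.1·0.9636) ≈ 0.1973
After 'raise': P(aggressive) = 0.65·0.1973 / (0.65·0.1973 + 0.1·0.8027) ≈ 0.6150

0.6150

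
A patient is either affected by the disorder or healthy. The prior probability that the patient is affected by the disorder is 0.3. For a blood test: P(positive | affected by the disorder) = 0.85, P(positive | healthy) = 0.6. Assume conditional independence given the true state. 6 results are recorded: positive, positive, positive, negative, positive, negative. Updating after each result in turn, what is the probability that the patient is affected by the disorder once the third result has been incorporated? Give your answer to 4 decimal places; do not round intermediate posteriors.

0.5492

After 'positive': P(affected) = 0.85·0.3000 / (0.85·0.3000 + 0.6·0.7000) ≈ 0.3778
After 'positive': P(affected) = 0.85·0.3778 / (0.85·0.3778 + 0.6·0.6222) ≈ 0.4624
After 'positive': P(affected) = 0.85·0.4624 / (0.85·0.4624 + 0.6·0.5376) ≈ 0.5492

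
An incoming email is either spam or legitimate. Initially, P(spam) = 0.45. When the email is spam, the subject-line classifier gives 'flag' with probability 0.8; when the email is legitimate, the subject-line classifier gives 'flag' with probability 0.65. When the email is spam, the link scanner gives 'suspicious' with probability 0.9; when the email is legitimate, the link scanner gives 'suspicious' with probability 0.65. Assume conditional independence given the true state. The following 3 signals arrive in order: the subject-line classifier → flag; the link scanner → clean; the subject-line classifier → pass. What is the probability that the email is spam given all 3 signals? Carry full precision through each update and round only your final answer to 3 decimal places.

Apply Bayes' rule sequentially, carrying P(spam) forward.
After the subject-line classifier='flag': P(spam) = 0.8·0.4500 / (0.8·0.4500 + 0.65·0.5500) ≈ 0.5017
After the link scanner='clean': P(spam) = 0.1·0.5017 / (0.1·0.5017 + 0.35·0.4983) ≈ 0.2234
After the subject-line classifier='pass': P(spam) = 0.2·0.2234 / (0.2·0.2234 + 0.35·0.7766) ≈ 0.1412

0.141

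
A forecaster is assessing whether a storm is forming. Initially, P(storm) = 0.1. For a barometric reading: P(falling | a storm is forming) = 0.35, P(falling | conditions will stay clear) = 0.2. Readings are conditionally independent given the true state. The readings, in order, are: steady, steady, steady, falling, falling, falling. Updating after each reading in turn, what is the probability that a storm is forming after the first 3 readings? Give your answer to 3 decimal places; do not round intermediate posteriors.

After 'steady': P(storm) = 0.65·0.1000 / (0.65·0.1000 + 0.8·0.9000) ≈ 0.0828
After 'steady': P(storm) = 0.65·0.0828 / (0.65·0.0828 + 0.8·0.9172) ≈ 0.0683
After 'steady': P(storm) = 0.65·0.0683 / (0.65·0.0683 + 0.8·0.9317) ≈ 0.0562

0.056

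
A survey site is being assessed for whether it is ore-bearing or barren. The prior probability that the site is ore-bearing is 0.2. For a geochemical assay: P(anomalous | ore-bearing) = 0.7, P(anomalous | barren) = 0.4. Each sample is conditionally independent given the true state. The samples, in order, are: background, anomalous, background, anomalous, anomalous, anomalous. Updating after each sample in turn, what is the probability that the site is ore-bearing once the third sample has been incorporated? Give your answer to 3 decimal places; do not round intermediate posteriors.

After 'background': P(ore) = 0.3·0.2000 / (0.3·0.2000 + 0.6·0.8000) ≈ 0.1111
After 'anomalous': P(ore) = 0.7·0.1111 / (0.7·0.1111 + 0.4·0.8889) ≈ 0.1795
After 'background': P(ore) = 0.3·0.1795 / (0.3·0.1795 + 0.6·0.8205) ≈ 0.0986

0.099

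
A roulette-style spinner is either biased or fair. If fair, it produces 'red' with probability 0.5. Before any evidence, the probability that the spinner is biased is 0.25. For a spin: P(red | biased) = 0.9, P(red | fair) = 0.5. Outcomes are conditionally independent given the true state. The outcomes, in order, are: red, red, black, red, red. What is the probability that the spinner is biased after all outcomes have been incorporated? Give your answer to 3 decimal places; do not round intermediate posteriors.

Apply Bayes' rule sequentially, carrying P(biased) forward.
After 'red': P(biased) = 0.9·0.2500 / (0.9·0.2500 + 0.5·0.7500) ≈ 0.3750
After 'red': P(biased) = 0.9·0.3750 / (0.9·0.3750 + 0.5·0.6250) ≈ 0.5192
After 'black': P(biased) = 0.1·0.5192 / (0.1·0.5192 + 0.5·0.4808) ≈ 0.1776
After 'red': P(biased) = 0.9·0.1776 / (0.9·0.1776 + 0.5·0.8224) ≈ 0.2800
After 'red': P(biased) = 0.9·0.2800 / (0.9·0.2800 + 0.5·0.7200) ≈ 0.4117

0.412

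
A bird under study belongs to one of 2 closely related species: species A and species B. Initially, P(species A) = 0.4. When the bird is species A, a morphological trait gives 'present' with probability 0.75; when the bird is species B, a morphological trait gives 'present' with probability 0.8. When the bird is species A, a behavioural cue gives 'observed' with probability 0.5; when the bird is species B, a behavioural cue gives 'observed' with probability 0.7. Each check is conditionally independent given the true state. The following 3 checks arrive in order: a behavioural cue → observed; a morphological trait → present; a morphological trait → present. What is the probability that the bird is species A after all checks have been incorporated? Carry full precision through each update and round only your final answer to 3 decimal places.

0.295

Apply Bayes' rule sequentially, carrying P(species A) forward.
After a behavioural cue='observed': P(species A) = 0.5·0.4000 / (0.5·0.4000 + 0.7·0.6000) ≈ 0.3226
After a morphological trait='present': P(species A) = 0.75·0.3226 / (0.75·0.3226 + 0.8·0.6774) ≈ 0.3086
After a morphological trait='present': P(species A) = 0.75·0.3086 / (0.75·0.3086 + 0.8·0.6914) ≈ 0.2950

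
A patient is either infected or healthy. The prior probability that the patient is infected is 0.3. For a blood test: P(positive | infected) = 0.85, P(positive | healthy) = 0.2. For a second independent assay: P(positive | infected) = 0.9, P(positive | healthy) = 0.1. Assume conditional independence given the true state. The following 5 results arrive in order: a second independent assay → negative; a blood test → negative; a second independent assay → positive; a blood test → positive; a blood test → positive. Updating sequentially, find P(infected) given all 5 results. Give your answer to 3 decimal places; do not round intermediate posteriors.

After a second independent assay='negative': P(infected) = 0.1·0.3000 / (0.1·0.3000 + 0.9·0.7000) ≈ 0.0455
After a blood test='negative': P(infected) = 0.15·0.0455 / (0.15·0.0455 + 0.8·0.9545) ≈ 0.0088
After a second independent assay='positive': P(infected) = 0.9·0.0088 / (0.9·0.0088 + 0.1·0.9912) ≈ 0.0744
After a blood test='positive': P(infected) = 0.85·0.0744 / (0.85·0.0744 + 0.2·0.9256) ≈ 0.2546
After a blood test='positive': P(infected) = 0.85·0.2546 / (0.85·0.2546 + 0.2·0.7454) ≈ 0.5921

0.592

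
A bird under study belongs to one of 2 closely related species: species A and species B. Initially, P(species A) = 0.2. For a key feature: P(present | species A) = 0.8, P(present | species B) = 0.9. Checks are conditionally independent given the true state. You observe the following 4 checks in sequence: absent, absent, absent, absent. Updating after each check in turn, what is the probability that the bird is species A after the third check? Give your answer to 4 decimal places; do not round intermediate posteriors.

0.6667

After 'absent': P(species A) = 0.2·0.2000 / (0.2·0.2000 + 0.1·0.8000) ≈ 0.3333
After 'absent': P(species A) = 0.2·0.3333 / (0.2·0.3333 + 0.1·0.6667) ≈ 0.5000
After 'absent': P(species A) = 0.2·0.5000 / (0.2·0.5000 + 0.1·0.5000) ≈ 0.6667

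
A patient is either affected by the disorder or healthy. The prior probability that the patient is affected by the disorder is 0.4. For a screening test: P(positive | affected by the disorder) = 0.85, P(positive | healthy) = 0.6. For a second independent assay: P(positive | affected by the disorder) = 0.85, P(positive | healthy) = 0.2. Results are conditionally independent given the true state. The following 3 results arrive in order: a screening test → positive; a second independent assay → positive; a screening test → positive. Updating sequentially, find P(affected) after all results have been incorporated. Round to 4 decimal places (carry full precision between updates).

0.8504

Each posterior becomes the prior for the next update.
After a screening test='positive': P(affected) = 0.85·0.4000 / (0.85·0.4000 + 0.6·0.6000) ≈ 0.4857
After a second independent assay='positive': P(affected) = 0.85·0.4857 / (0.85·0.4857 + 0.2·0.5143) ≈ 0.8006
After a screening test='positive': P(affected) = 0.85·0.8006 / (0.85·0.8006 + 0.6·0.1994) ≈ 0.8504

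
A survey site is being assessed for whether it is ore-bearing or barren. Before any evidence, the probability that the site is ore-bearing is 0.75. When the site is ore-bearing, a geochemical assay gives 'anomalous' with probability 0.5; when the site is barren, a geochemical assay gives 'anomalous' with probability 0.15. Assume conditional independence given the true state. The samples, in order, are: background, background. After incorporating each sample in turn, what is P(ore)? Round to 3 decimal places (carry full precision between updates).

After 'background': P(ore) = 0.5·0.7500 / (0.5·0.7500 + 0.85·0.2500) ≈ 0.6383
After 'background': P(ore) = 0.5·0.6383 / (0.5·0.6383 + 0.85·0.3617) ≈ 0.5093

0.509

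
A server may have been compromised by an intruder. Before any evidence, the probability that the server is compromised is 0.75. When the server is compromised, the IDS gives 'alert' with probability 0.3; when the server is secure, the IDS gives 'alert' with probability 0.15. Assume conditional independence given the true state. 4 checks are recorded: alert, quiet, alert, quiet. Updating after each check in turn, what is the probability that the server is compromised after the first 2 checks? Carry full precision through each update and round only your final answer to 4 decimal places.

Apply Bayes' rule sequentially, carrying P(compromised) forward.
After 'alert': P(compromised) = 0.3·0.7500 / (0.3·0.7500 + 0.15·0.2500) ≈ 0.8571
After 'quiet': P(compromised) = 0.7·0.8571 / (0.7·0.8571 + 0.85·0.1429) ≈ 0.8317

0.8317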